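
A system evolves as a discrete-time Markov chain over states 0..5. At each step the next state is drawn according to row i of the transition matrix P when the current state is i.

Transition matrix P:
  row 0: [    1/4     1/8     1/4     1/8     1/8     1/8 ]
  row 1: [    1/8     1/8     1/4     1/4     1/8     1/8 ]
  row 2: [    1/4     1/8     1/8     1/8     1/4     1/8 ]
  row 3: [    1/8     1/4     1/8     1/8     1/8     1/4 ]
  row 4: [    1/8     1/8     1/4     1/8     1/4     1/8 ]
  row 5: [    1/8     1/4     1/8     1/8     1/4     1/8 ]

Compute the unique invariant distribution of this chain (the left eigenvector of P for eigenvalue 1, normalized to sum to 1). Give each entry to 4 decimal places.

π = [0.1700, 0.1610, 0.1902, 0.1451, 0.1905, 0.1431]

Balance equations π_j = Σ_i π_i·P[i][j]:
  π_0 = 1/4·π_0 + 1/8·π_1 + 1/4·π_2 + 1/8·π_3 + 1/8·π_4 + 1/8·π_5
  π_1 = 1/8·π_0 + 1/8·π_1 + 1/8·π_2 + 1/4·π_3 + 1/8·π_4 + 1/4·π_5
  π_2 = 1/4·π_0 + 1/4·π_1 + 1/8·π_2 + 1/8·π_3 + 1/4·π_4 + 1/8·π_5
  π_3 = 1/8·π_0 + 1/4·π_1 + 1/8·π_2 + 1/8·π_3 + 1/8·π_4 + 1/8·π_5
  π_4 = 1/8·π_0 + 1/8·π_1 + 1/4·π_2 + 1/8·π_3 + 1/4·π_4 + 1/4·π_5
  normalize: π_0 + π_1 + π_2 + π_3 + π_4 + π_5 = 1
Solving the linear system gives exactly π = [1796/10563, 81/503, 287/1509, 73/503, 4/21, 72/503].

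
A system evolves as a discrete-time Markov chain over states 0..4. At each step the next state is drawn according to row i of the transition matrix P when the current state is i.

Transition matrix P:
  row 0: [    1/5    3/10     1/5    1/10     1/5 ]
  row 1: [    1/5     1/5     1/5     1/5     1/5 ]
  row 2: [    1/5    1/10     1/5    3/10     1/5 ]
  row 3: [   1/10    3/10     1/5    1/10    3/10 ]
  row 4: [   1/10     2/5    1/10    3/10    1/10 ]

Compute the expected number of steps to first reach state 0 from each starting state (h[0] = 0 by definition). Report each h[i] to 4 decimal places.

First-step conditioning: h[0] = 0; for i ≠ 0, h[i] = 1 + Σ_k P[i][k]·h[k].
  h[1] = 1 + 1/5·h[1] + 1/5·h[2] + 1/5·h[3] + 1/5·h[4]
  h[2] = 1 + 1/10·h[1] + 1/5·h[2] + 3/10·h[3] + 1/5·h[4]
  h[3] = 1 + 3/10·h[1] + 1/5·h[2] + 1/10·h[3] + 3/10·h[4]
  h[4] = 1 + 2/5·h[1] + 1/10·h[2] + 3/10·h[3] + 1/10·h[4]
Solving the 4×4 linear system over states ≠ 0 gives exactly h = [0, 1201/190, 1213/190, 1321/190, 132/19] (h[0] = 0 is the target).

h = [0.0000, 6.3211, 6.3842, 6.9526, 6.9474]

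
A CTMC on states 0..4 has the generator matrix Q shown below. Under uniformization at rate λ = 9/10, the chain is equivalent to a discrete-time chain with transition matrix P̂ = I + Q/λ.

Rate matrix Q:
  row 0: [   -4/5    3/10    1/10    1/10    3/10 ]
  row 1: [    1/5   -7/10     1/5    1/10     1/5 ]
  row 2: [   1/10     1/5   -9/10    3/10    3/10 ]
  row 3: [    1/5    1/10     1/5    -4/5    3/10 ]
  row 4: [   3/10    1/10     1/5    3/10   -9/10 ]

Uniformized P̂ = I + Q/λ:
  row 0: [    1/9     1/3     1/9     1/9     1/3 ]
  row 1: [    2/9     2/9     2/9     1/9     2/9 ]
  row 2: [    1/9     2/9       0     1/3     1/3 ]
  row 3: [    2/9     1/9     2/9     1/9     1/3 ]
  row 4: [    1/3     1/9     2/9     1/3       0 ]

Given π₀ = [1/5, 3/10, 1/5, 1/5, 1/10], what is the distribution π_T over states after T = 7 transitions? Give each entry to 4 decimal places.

t=0: π = [0.2000, 0.3000, 0.2000, 0.2000, 0.1000]
t=1: π = [0.1889, 0.2111, 0.1556, 0.1778, 0.2667]
t=2: π = [0.2136, 0.1938, 0.1667, 0.2049, 0.2210]
t=3: π = [0.2045, 0.1986, 0.1615, 0.1973, 0.2381]
t=4: π = [0.2080, 0.1966, 0.1636, 0.1999, 0.2319]
t=5: π = [0.2067, 0.1974, 0.1627, 0.1990, 0.2342]
t=6: π = [0.2072, 0.1971, 0.1631, 0.1993, 0.2333]
t=7: π = [0.2070, 0.1972, 0.1630, 0.1992, 0.2337]

π = [0.2070, 0.1972, 0.1630, 0.1992, 0.2337]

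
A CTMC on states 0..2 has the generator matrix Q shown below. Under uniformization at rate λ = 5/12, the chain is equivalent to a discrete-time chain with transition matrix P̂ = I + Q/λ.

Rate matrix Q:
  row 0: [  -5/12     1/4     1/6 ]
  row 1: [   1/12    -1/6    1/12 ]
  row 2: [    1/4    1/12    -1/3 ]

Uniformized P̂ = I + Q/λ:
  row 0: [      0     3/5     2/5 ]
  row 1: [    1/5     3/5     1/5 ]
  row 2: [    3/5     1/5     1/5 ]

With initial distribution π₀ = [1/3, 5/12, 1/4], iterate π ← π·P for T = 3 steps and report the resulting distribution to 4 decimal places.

π = [0.2467, 0.5013, 0.2520]

t=0: π = [0.3333, 0.4167, 0.2500]
t=1: π = [0.2333, 0.5000, 0.2667]
t=2: π = [0.2600, 0.4933, 0.2467]
t=3: π = [0.2467, 0.5013, 0.2520]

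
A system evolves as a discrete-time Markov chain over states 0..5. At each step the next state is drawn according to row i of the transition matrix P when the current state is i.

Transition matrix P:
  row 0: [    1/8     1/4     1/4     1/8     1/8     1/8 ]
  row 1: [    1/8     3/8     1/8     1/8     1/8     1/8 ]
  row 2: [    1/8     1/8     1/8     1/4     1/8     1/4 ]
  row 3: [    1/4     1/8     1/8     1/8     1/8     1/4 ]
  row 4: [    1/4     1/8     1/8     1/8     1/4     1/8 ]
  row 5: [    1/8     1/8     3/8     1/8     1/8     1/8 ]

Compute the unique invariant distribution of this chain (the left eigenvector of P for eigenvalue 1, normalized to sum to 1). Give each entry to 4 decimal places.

Balance equations π_j = Σ_i π_i·P[i][j]:
  π_0 = 1/8·π_0 + 1/8·π_1 + 1/8·π_2 + 1/4·π_3 + 1/4·π_4 + 1/8·π_5
  π_1 = 1/4·π_0 + 3/8·π_1 + 1/8·π_2 + 1/8·π_3 + 1/8·π_4 + 1/8·π_5
  π_2 = 1/4·π_0 + 1/8·π_1 + 1/8·π_2 + 1/8·π_3 + 1/8·π_4 + 3/8·π_5
  π_3 = 1/8·π_0 + 1/8·π_1 + 1/4·π_2 + 1/8·π_3 + 1/8·π_4 + 1/8·π_5
  π_4 = 1/8·π_0 + 1/8·π_1 + 1/8·π_2 + 1/8·π_3 + 1/4·π_4 + 1/8·π_5
  normalize: π_0 + π_1 + π_2 + π_3 + π_4 + π_5 = 1
Solving the linear system gives exactly π = [557/3451, 668/3451, 645/3451, 512/3451, 1/7, 576/3451].

π = [0.1614, 0.1936, 0.1869, 0.1484, 0.1429, 0.1669]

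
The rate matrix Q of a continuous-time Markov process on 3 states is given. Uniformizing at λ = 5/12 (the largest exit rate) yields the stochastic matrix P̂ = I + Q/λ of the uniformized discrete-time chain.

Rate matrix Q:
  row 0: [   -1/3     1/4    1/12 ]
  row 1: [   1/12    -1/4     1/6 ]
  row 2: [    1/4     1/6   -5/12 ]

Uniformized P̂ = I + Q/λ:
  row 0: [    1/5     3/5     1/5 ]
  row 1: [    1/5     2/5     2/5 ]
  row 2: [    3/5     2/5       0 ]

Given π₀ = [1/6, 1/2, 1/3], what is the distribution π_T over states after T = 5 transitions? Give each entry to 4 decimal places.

π = [0.2971, 0.4596, 0.2433]

t=0: π = [0.1667, 0.5000, 0.3333]
t=1: π = [0.3333, 0.4333, 0.2333]
t=2: π = [0.2933, 0.4667, 0.2400]
t=3: π = [0.2960, 0.4587, 0.2453]
t=4: π = [0.2981, 0.4592, 0.2427]
t=5: π = [0.2971, 0.4596, 0.2433]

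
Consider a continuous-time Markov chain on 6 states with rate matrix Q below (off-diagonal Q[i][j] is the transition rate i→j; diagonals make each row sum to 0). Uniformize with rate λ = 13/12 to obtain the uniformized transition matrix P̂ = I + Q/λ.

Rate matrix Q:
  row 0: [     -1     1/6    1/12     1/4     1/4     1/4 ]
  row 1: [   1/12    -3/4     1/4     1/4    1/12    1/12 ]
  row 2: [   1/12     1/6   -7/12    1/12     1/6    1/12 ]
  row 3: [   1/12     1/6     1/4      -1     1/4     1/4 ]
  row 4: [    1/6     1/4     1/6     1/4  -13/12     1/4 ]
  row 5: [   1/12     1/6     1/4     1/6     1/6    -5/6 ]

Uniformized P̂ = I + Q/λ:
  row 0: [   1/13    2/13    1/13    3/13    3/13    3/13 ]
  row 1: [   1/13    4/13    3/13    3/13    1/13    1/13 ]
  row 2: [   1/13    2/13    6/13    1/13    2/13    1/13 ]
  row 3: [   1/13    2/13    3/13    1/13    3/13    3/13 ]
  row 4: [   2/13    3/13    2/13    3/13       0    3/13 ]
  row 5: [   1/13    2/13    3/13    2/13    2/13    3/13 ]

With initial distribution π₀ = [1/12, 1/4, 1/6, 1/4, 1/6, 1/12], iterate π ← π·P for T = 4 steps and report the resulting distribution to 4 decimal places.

t=0: π = [0.0833, 0.2500, 0.1667, 0.2500, 0.1667, 0.0833]
t=1: π = [0.0897, 0.2051, 0.2436, 0.1603, 0.1346, 0.1667]
t=2: π = [0.0873, 0.1958, 0.2628, 0.1558, 0.1366, 0.1617]
t=3: π = [0.0874, 0.1945, 0.2675, 0.1539, 0.1365, 0.1602]
t=4: π = [0.0874, 0.1943, 0.2685, 0.1536, 0.1365, 0.1597]

π = [0.0874, 0.1943, 0.2685, 0.1536, 0.1365, 0.1597]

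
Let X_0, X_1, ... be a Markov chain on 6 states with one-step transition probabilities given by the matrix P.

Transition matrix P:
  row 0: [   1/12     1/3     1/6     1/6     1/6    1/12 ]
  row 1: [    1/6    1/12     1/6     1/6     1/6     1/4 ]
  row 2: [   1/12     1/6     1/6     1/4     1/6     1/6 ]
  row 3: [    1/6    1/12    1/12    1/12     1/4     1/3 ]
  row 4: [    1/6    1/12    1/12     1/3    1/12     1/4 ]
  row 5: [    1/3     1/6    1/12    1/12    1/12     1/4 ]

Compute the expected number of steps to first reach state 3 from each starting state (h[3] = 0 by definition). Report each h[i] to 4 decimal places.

First-step conditioning: h[3] = 0; for i ≠ 3, h[i] = 1 + Σ_k P[i][k]·h[k].
  h[0] = 1 + 1/12·h[0] + 1/3·h[1] + 1/6·h[2] + 1/6·h[4] + 1/12·h[5]
  h[1] = 1 + 1/6·h[0] + 1/12·h[1] + 1/6·h[2] + 1/6·h[4] + 1/4·h[5]
  h[2] = 1 + 1/12·h[0] + 1/6·h[1] + 1/6·h[2] + 1/6·h[4] + 1/6·h[5]
  h[4] = 1 + 1/6·h[0] + 1/12·h[1] + 1/12·h[2] + 1/12·h[4] + 1/4·h[5]
  h[5] = 1 + 1/3·h[0] + 1/6·h[1] + 1/12·h[2] + 1/12·h[4] + 1/4·h[5]
Solving the 5×5 linear system over states ≠ 3 gives exactly h = [2037/380, 2069/380, 22583/4560, 0, 21181/4560, 2277/380] (h[3] = 0 is the target).

h = [5.3605, 5.4447, 4.9524, 0.0000, 4.6450, 5.9921]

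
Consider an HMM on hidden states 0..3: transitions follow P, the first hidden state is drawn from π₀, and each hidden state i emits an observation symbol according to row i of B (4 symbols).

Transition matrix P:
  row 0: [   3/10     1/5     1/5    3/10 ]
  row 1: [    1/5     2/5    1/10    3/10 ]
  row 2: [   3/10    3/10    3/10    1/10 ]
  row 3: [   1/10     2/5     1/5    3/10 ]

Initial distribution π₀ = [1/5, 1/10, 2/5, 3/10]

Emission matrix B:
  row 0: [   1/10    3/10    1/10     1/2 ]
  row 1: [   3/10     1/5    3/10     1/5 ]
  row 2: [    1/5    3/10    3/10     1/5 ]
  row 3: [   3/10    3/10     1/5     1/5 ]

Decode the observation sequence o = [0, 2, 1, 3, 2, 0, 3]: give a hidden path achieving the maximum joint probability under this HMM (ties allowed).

path = [3, 1, 3, 1, 1, 1, 0]

t=0: δ = [2.000e-02, 3.000e-02, 8.000e-02, 9.000e-02]  (obs o_0=0)
t=1: δ = [2.400e-03, 1.080e-02, 7.200e-03, 5.400e-03]  ψ = [2, 3, 2, 3]  (obs o_1=2)
t=2: δ = [6.480e-04, 8.640e-04, 6.480e-04, 9.720e-04]  ψ = [1, 1, 2, 1]  (obs o_2=1)
t=3: δ = [9.720e-05, 7.776e-05, 3.888e-05, 5.832e-05]  ψ = [0, 3, 2, 3]  (obs o_3=3)
t=4: δ = [2.916e-06, 9.331e-06, 5.832e-06, 5.832e-06]  ψ = [0, 1, 0, 0]  (obs o_4=2)
t=5: δ = [1.866e-07, 1.120e-06, 3.499e-07, 8.398e-07]  ψ = [1, 1, 2, 1]  (obs o_5=0)
t=6: δ = [1.120e-07, 8.958e-08, 3.359e-08, 6.718e-08]  ψ = [1, 1, 3, 1]  (obs o_6=3)
backtrack: best end state = 0; path = [3, 1, 3, 1, 1, 1, 0]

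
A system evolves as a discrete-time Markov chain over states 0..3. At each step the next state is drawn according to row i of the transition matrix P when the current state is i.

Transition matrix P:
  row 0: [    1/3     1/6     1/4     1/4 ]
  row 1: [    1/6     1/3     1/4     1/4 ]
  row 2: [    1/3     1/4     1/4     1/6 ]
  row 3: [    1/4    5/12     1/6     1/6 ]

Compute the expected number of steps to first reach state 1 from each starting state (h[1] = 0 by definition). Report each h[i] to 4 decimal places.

First-step conditioning: h[1] = 0; for i ≠ 1, h[i] = 1 + Σ_k P[i][k]·h[k].
  h[0] = 1 + 1/3·h[0] + 1/4·h[2] + 1/4·h[3]
  h[2] = 1 + 1/3·h[0] + 1/4·h[2] + 1/6·h[3]
  h[3] = 1 + 1/4·h[0] + 1/6·h[2] + 1/6·h[3]
Solving the 3×3 linear system over states ≠ 1 gives exactly h = [372/89, 0, 348/89, 288/89] (h[1] = 0 is the target).

h = [4.1798, 0.0000, 3.9101, 3.2360]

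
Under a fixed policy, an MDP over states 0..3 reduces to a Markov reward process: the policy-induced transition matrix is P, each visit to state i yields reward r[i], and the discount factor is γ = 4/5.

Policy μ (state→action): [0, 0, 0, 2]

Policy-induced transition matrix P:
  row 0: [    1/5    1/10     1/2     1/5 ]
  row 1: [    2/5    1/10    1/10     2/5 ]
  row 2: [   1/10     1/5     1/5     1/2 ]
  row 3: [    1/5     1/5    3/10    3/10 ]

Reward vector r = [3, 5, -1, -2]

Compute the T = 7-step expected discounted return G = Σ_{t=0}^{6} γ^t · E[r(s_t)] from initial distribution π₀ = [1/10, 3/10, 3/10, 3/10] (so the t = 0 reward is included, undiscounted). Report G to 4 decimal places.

G = 2.2660

t=0: π = [0.1000, 0.3000, 0.3000, 0.3000], E[r] = 0.9000, γ^t·E[r] = 0.900000, running G = 0.900000
t=1: π = [0.2300, 0.1600, 0.2300, 0.3800], E[r] = 0.5000, γ^t·E[r] = 0.400000, running G = 1.300000
t=2: π = [0.2090, 0.1610, 0.2910, 0.3390], E[r] = 0.4630, γ^t·E[r] = 0.296320, running G = 1.596320
t=3: π = [0.2031, 0.1630, 0.2805, 0.3534], E[r] = 0.4370, γ^t·E[r] = 0.223744, running G = 1.820064
t=4: π = [0.2046, 0.1634, 0.2800, 0.3521], E[r] = 0.4465, γ^t·E[r] = 0.182866, running G = 2.002930
t=5: π = [0.2047, 0.1632, 0.2802, 0.3519], E[r] = 0.4461, γ^t·E[r] = 0.146172, running G = 2.149102
t=6: π = [0.2046, 0.1632, 0.2803, 0.3519], E[r] = 0.4458, γ^t·E[r] = 0.116874, running G = 2.265976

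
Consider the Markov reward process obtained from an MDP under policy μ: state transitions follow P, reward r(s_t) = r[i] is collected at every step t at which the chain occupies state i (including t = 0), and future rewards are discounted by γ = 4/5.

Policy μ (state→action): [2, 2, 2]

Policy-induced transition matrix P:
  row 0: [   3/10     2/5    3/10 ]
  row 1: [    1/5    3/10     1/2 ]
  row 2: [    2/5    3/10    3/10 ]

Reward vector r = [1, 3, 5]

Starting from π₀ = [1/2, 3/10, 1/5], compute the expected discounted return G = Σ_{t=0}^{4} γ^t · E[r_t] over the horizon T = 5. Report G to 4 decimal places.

t=0: π = [0.5000, 0.3000, 0.2000], E[r] = 2.4000, γ^t·E[r] = 2.400000, running G = 2.400000
t=1: π = [0.2900, 0.3500, 0.3600], E[r] = 3.1400, γ^t·E[r] = 2.512000, running G = 4.912000
t=2: π = [0.3010, 0.3290, 0.3700], E[r] = 3.1380, γ^t·E[r] = 2.008320, running G = 6.920320
t=3: π = [0.3041, 0.3301, 0.3658], E[r] = 3.1234, γ^t·E[r] = 1.599181, running G = 8.519501
t=4: π = [0.3036, 0.3304, 0.3660], E[r] = 3.1249, γ^t·E[r] = 1.279959, running G = 9.799460

G = 9.7995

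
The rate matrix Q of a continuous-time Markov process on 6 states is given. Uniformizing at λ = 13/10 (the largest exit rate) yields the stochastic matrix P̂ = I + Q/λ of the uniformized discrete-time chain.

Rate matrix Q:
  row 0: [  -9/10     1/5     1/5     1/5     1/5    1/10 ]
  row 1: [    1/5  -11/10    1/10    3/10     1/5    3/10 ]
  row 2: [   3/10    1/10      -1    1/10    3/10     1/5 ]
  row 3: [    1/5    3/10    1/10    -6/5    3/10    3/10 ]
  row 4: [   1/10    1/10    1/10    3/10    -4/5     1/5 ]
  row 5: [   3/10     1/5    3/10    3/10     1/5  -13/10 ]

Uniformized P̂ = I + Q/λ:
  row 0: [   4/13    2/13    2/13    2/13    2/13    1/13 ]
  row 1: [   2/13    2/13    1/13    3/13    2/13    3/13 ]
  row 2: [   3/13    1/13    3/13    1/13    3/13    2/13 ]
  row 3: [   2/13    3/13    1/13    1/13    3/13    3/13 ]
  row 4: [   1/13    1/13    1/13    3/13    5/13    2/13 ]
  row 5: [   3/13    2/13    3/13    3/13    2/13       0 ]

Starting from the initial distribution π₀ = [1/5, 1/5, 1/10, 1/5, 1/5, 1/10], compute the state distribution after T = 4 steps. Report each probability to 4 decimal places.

π = [0.1860, 0.1389, 0.1336, 0.1699, 0.2302, 0.1414]

t=0: π = [0.2000, 0.2000, 0.1000, 0.2000, 0.2000, 0.1000]
t=1: π = [0.1846, 0.1462, 0.1231, 0.1692, 0.2231, 0.1538]
t=2: π = [0.1864, 0.1402, 0.1337, 0.1716, 0.2278, 0.1402]
t=3: π = [0.1861, 0.1392, 0.1334, 0.1695, 0.2299, 0.1419]
t=4: π = [0.1860, 0.1389, 0.1336, 0.1699, 0.2302, 0.1414]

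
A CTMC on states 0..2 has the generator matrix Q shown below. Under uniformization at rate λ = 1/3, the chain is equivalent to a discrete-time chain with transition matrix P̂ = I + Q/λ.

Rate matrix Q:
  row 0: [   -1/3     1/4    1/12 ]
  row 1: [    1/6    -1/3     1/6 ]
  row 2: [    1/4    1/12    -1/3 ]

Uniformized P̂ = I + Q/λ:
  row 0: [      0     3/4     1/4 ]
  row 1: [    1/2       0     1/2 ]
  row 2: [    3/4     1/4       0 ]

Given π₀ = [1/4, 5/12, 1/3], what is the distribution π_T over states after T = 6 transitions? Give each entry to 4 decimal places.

t=0: π = [0.2500, 0.4167, 0.3333]
t=1: π = [0.4583, 0.2708, 0.2708]
t=2: π = [0.3385, 0.4115, 0.2500]
t=3: π = [0.3932, 0.3164, 0.2904]
t=4: π = [0.3760, 0.3675, 0.2565]
t=5: π = [0.3761, 0.3461, 0.2778]
t=6: π = [0.3814, 0.3515, 0.2671]

π = [0.3814, 0.3515, 0.2671]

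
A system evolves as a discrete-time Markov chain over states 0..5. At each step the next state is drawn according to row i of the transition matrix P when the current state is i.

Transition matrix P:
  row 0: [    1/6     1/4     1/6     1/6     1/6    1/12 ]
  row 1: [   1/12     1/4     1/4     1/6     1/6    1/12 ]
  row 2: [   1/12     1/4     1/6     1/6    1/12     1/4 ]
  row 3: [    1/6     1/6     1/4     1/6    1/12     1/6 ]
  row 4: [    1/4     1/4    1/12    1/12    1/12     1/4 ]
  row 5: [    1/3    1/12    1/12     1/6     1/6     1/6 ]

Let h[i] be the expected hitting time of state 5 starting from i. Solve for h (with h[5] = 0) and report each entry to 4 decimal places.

h = [6.7102, 6.6233, 5.6676, 6.1471, 5.8014, 0.0000]

First-step conditioning: h[5] = 0; for i ≠ 5, h[i] = 1 + Σ_k P[i][k]·h[k].
  h[0] = 1 + 1/6·h[0] + 1/4·h[1] + 1/6·h[2] + 1/6·h[3] + 1/6·h[4]
  h[1] = 1 + 1/12·h[0] + 1/4·h[1] + 1/4·h[2] + 1/6·h[3] + 1/6·h[4]
  h[2] = 1 + 1/12·h[0] + 1/4·h[1] + 1/6·h[2] + 1/6·h[3] + 1/12·h[4]
  h[3] = 1 + 1/6·h[0] + 1/6·h[1] + 1/4·h[2] + 1/6·h[3] + 1/12·h[4]
  h[4] = 1 + 1/4·h[0] + 1/4·h[1] + 1/12·h[2] + 1/12·h[3] + 1/12·h[4]
Solving the 5×5 linear system over states ≠ 5 gives exactly h = [132990/19819, 131268/19819, 112326/19819, 121830/19819, 114978/19819, 0] (h[5] = 0 is the target).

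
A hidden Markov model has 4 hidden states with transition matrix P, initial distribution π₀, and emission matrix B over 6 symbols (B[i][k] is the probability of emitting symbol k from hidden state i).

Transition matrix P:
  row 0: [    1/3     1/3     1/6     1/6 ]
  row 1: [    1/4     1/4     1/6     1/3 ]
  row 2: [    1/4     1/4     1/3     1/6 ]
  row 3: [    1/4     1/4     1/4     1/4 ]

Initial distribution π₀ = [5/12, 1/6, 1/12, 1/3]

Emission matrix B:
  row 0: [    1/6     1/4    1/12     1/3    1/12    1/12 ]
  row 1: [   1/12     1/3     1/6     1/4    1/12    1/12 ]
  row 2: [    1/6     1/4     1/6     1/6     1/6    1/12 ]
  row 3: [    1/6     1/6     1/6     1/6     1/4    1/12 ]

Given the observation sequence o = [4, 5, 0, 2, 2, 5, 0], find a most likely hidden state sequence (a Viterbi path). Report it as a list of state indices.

t=0: δ = [3.472e-02, 1.389e-02, 1.389e-02, 8.333e-02]  (obs o_0=4)
t=1: δ = [1.736e-03, 1.736e-03, 1.736e-03, 1.736e-03]  ψ = [3, 3, 3, 3]  (obs o_1=5)
t=2: δ = [9.645e-05, 4.823e-05, 9.645e-05, 9.645e-05]  ψ = [0, 0, 2, 1]  (obs o_2=0)
t=3: δ = [2.679e-06, 5.358e-06, 5.358e-06, 4.019e-06]  ψ = [0, 0, 2, 3]  (obs o_3=2)
t=4: δ = [1.116e-07, 2.233e-07, 2.977e-07, 2.977e-07]  ψ = [1, 1, 2, 1]  (obs o_4=2)
t=5: δ = [6.202e-09, 6.202e-09, 8.269e-09, 6.202e-09]  ψ = [2, 2, 2, 1]  (obs o_5=5)
t=6: δ = [3.445e-10, 1.723e-10, 4.594e-10, 3.445e-10]  ψ = [0, 0, 2, 1]  (obs o_6=0)
backtrack: best end state = 2; path = [3, 2, 2, 2, 2, 2, 2]

path = [3, 2, 2, 2, 2, 2, 2]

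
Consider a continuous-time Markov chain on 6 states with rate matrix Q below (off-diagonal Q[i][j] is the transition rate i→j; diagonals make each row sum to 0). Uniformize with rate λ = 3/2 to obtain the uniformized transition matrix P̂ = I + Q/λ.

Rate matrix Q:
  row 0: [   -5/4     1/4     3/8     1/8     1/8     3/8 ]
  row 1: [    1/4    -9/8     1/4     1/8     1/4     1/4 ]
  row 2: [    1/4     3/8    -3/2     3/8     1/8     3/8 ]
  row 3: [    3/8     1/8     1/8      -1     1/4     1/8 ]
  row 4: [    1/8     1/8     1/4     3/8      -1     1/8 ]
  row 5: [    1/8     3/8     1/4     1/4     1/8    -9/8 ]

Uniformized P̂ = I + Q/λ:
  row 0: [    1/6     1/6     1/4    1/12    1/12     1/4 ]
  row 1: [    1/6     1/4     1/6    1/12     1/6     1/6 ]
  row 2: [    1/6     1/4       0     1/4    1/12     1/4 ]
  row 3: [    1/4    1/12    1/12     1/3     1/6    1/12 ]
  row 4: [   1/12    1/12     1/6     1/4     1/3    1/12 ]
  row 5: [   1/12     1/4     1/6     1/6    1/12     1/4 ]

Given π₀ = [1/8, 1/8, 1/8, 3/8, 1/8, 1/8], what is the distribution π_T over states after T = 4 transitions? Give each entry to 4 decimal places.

t=0: π = [0.1250, 0.1250, 0.1250, 0.3750, 0.1250, 0.1250]
t=1: π = [0.1771, 0.1563, 0.1250, 0.2292, 0.1563, 0.1563]
t=2: π = [0.1597, 0.1710, 0.1415, 0.2005, 0.1545, 0.1727]
t=3: π = [0.1561, 0.1775, 0.1397, 0.1972, 0.1529, 0.1766]
t=4: π = [0.1556, 0.1786, 0.1400, 0.1961, 0.1528, 0.1769]

π = [0.1556, 0.1786, 0.1400, 0.1961, 0.1528, 0.1769]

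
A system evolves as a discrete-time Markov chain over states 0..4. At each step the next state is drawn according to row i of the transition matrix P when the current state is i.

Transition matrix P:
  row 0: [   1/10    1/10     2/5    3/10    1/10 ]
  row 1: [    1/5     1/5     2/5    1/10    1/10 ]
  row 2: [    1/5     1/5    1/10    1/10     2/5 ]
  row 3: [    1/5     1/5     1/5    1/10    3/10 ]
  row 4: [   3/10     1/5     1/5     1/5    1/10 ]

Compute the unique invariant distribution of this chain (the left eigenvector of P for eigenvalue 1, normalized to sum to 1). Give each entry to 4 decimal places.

π = [0.2007, 0.1799, 0.2510, 0.1609, 0.2075]

Balance equations π_j = Σ_i π_i·P[i][j]:
  π_0 = 1/10·π_0 + 1/5·π_1 + 1/5·π_2 + 1/5·π_3 + 3/10·π_4
  π_1 = 1/10·π_0 + 1/5·π_1 + 1/5·π_2 + 1/5·π_3 + 1/5·π_4
  π_2 = 2/5·π_0 + 2/5·π_1 + 1/10·π_2 + 1/5·π_3 + 1/5·π_4
  π_3 = 3/10·π_0 + 1/10·π_1 + 1/10·π_2 + 1/10·π_3 + 1/5·π_4
  normalize: π_0 + π_1 + π_2 + π_3 + π_4 = 1
Solving the linear system gives exactly π = [59/294, 529/2940, 123/490, 473/2940, 61/294].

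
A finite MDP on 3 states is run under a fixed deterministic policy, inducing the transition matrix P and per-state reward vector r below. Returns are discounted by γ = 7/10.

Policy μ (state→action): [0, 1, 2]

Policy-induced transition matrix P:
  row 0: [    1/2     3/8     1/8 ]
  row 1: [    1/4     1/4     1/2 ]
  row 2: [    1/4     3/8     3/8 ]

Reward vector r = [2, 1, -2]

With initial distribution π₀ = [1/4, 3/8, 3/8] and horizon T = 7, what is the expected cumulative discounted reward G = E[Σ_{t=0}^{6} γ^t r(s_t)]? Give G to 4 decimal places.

G = 0.7305

t=0: π = [0.2500, 0.3750, 0.3750], E[r] = 0.1250, γ^t·E[r] = 0.125000, running G = 0.125000
t=1: π = [0.3125, 0.3281, 0.3594], E[r] = 0.2344, γ^t·E[r] = 0.164063, running G = 0.289063
t=2: π = [0.3281, 0.3340, 0.3379], E[r] = 0.3145, γ^t·E[r] = 0.154082, running G = 0.443145
t=3: π = [0.3320, 0.3333, 0.3347], E[r] = 0.3279, γ^t·E[r] = 0.112463, running G = 0.555608
t=4: π = [0.3330, 0.3333, 0.3336], E[r] = 0.3321, γ^t·E[r] = 0.079728, running G = 0.635336
t=5: π = [0.3333, 0.3333, 0.3334], E[r] = 0.3330, γ^t·E[r] = 0.055968, running G = 0.691304
t=6: π = [0.3333, 0.3333, 0.3334], E[r] = 0.3333, γ^t·E[r] = 0.039207, running G = 0.730510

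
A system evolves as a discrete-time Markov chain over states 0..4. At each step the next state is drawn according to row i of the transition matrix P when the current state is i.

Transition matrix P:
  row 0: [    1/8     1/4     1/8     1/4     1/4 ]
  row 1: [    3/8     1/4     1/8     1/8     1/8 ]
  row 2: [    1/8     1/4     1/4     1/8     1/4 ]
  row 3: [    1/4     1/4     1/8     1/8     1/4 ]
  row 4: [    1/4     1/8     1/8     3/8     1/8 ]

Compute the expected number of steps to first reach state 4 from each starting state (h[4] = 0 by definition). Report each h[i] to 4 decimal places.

h = [4.5714, 5.1429, 4.5714, 4.5714, 0.0000]

First-step conditioning: h[4] = 0; for i ≠ 4, h[i] = 1 + Σ_k P[i][k]·h[k].
  h[0] = 1 + 1/8·h[0] + 1/4·h[1] + 1/8·h[2] + 1/4·h[3]
  h[1] = 1 + 3/8·h[0] + 1/4·h[1] + 1/8·h[2] + 1/8·h[3]
  h[2] = 1 + 1/8·h[0] + 1/4·h[1] + 1/4·h[2] + 1/8·h[3]
  h[3] = 1 + 1/4·h[0] + 1/4·h[1] + 1/8·h[2] + 1/8·h[3]
Solving the 4×4 linear system over states ≠ 4 gives exactly h = [32/7, 36/7, 32/7, 32/7, 0] (h[4] = 0 is the target).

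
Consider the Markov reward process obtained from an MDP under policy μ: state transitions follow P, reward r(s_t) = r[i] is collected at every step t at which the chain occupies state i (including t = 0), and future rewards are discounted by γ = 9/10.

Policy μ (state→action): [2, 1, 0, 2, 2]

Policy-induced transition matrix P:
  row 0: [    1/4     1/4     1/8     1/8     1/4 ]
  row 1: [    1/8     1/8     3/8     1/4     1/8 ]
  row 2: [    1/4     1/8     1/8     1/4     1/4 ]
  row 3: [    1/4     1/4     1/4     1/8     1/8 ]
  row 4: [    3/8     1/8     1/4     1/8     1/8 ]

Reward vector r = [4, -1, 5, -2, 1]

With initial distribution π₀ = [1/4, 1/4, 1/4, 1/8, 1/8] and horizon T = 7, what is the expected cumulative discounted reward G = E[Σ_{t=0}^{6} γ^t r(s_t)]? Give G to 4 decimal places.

G = 9.1243

t=0: π = [0.2500, 0.2500, 0.2500, 0.1250, 0.1250], E[r] = 1.8750, γ^t·E[r] = 1.875000, running G = 1.875000
t=1: π = [0.2344, 0.1719, 0.2188, 0.1875, 0.1875], E[r] = 1.6719, γ^t·E[r] = 1.504688, running G = 3.379688
t=2: π = [0.2520, 0.1777, 0.2148, 0.1738, 0.1816], E[r] = 1.7383, γ^t·E[r] = 1.408008, running G = 4.787695
t=3: π = [0.2505, 0.1782, 0.2139, 0.1741, 0.1833], E[r] = 1.7283, γ^t·E[r] = 1.259910, running G = 6.047605
t=4: π = [0.2506, 0.1781, 0.2142, 0.1740, 0.1830], E[r] = 1.7307, γ^t·E[r] = 1.135501, running G = 7.183106
t=5: π = [0.2506, 0.1781, 0.2141, 0.1740, 0.1831], E[r] = 1.7302, γ^t·E[r] = 1.021658, running G = 8.204764
t=6: π = [0.2506, 0.1781, 0.2142, 0.1740, 0.1831], E[r] = 1.7303, γ^t·E[r] = 0.919547, running G = 9.124310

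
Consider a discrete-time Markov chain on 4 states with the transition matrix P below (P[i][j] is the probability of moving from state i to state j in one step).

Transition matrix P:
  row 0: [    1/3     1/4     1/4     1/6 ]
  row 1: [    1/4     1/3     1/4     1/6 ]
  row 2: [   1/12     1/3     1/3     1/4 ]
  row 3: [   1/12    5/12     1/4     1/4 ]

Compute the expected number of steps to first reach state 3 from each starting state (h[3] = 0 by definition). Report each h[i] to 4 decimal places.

h = [5.2800, 5.2800, 4.8000, 0.0000]

First-step conditioning: h[3] = 0; for i ≠ 3, h[i] = 1 + Σ_k P[i][k]·h[k].
  h[0] = 1 + 1/3·h[0] + 1/4·h[1] + 1/4·h[2]
  h[1] = 1 + 1/4·h[0] + 1/3·h[1] + 1/4·h[2]
  h[2] = 1 + 1/12·h[0] + 1/3·h[1] + 1/3·h[2]
Solving the 3×3 linear system over states ≠ 3 gives exactly h = [132/25, 132/25, 24/5, 0] (h[3] = 0 is the target).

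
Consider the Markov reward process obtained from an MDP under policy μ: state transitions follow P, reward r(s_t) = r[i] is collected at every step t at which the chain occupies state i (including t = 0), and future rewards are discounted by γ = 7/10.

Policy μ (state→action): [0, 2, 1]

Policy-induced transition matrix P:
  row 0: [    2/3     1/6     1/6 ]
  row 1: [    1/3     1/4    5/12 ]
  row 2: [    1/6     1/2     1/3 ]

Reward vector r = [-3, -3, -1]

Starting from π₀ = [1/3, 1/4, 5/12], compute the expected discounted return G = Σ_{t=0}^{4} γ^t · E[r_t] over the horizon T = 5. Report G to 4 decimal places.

t=0: π = [0.3333, 0.2500, 0.4167], E[r] = -2.1667, γ^t·E[r] = -2.166667, running G = -2.166667
t=1: π = [0.3750, 0.3264, 0.2986], E[r] = -2.4028, γ^t·E[r] = -1.681944, running G = -3.848611
t=2: π = [0.4086, 0.2934, 0.2980], E[r] = -2.4039, γ^t·E[r] = -1.177928, running G = -5.026539
t=3: π = [0.4198, 0.2905, 0.2897], E[r] = -2.4206, γ^t·E[r] = -0.830273, running G = -5.856812
t=4: π = [0.4250, 0.2874, 0.2876], E[r] = -2.4249, γ^t·E[r] = -0.582212, running G = -6.439024

G = -6.4390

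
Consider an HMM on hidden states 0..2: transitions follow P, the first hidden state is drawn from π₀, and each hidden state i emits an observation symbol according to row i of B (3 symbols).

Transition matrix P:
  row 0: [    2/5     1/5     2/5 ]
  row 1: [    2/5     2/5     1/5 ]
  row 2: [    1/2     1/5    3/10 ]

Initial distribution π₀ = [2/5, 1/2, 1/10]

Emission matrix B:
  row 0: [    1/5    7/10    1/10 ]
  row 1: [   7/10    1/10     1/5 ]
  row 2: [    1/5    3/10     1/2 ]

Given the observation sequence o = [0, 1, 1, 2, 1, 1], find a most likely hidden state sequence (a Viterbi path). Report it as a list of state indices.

path = [1, 0, 0, 2, 0, 0]

t=0: δ = [8.000e-02, 3.500e-01, 2.000e-02]  (obs o_0=0)
t=1: δ = [9.800e-02, 1.400e-02, 2.100e-02]  ψ = [1, 1, 1]  (obs o_1=1)
t=2: δ = [2.744e-02, 1.960e-03, 1.176e-02]  ψ = [0, 0, 0]  (obs o_2=1)
t=3: δ = [1.098e-03, 1.098e-03, 5.488e-03]  ψ = [0, 0, 0]  (obs o_3=2)
t=4: δ = [1.921e-03, 1.098e-04, 4.939e-04]  ψ = [2, 2, 2]  (obs o_4=1)
t=5: δ = [5.378e-04, 3.842e-05, 2.305e-04]  ψ = [0, 0, 0]  (obs o_5=1)
backtrack: best end state = 0; path = [1, 0, 0, 2, 0, 0]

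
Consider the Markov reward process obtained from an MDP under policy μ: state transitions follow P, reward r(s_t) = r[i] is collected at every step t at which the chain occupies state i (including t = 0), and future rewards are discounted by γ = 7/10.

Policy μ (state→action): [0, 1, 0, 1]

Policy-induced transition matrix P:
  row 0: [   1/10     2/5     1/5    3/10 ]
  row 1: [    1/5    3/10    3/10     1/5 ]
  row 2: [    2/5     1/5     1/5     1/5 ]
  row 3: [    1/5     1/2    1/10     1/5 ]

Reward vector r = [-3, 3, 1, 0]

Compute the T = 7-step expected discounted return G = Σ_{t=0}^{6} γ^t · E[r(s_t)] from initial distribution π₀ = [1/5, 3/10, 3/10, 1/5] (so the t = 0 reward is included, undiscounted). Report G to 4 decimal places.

G = 1.7390

t=0: π = [0.2000, 0.3000, 0.3000, 0.2000], E[r] = 0.6000, γ^t·E[r] = 0.600000, running G = 0.600000
t=1: π = [0.2400, 0.3300, 0.2100, 0.2200], E[r] = 0.4800, γ^t·E[r] = 0.336000, running G = 0.936000
t=2: π = [0.2180, 0.3470, 0.2110, 0.2240], E[r] = 0.5980, γ^t·E[r] = 0.293020, running G = 1.229020
t=3: π = [0.2204, 0.3455, 0.2123, 0.2218], E[r] = 0.5876, γ^t·E[r] = 0.201547, running G = 1.430567
t=4: π = [0.2204, 0.3452, 0.2124, 0.2220], E[r] = 0.5866, γ^t·E[r] = 0.140847, running G = 1.571414
t=5: π = [0.2204, 0.3452, 0.2123, 0.2220], E[r] = 0.5867, γ^t·E[r] = 0.098599, running G = 1.670014
t=6: π = [0.2204, 0.3452, 0.2123, 0.2220], E[r] = 0.5867, γ^t·E[r] = 0.069027, running G = 1.739041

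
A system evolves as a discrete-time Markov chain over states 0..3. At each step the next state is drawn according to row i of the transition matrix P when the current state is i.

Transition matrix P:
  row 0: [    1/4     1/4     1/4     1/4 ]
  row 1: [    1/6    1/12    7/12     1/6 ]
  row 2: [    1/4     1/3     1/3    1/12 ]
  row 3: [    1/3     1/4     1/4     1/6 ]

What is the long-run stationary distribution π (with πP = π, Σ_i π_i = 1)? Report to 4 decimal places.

Balance equations π_j = Σ_i π_i·P[i][j]:
  π_0 = 1/4·π_0 + 1/6·π_1 + 1/4·π_2 + 1/3·π_3
  π_1 = 1/4·π_0 + 1/12·π_1 + 1/3·π_2 + 1/4·π_3
  π_2 = 1/4·π_0 + 7/12·π_1 + 1/3·π_2 + 1/4·π_3
  normalize: π_0 + π_1 + π_2 + π_3 = 1
Solving the linear system gives exactly π = [79/325, 6/25, 9/25, 51/325].

π = [0.2431, 0.2400, 0.3600, 0.1569]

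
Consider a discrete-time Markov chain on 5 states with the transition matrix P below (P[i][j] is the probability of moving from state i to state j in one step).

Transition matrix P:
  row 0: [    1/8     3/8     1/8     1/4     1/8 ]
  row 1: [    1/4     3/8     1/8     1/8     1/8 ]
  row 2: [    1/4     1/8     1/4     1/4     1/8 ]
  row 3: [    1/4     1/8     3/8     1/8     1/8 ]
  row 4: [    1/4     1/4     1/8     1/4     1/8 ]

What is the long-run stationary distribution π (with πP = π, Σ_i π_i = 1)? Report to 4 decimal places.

π = [0.2222, 0.2616, 0.1980, 0.1932, 0.1250]

Balance equations π_j = Σ_i π_i·P[i][j]:
  π_0 = 1/8·π_0 + 1/4·π_1 + 1/4·π_2 + 1/4·π_3 + 1/4·π_4
  π_1 = 3/8·π_0 + 3/8·π_1 + 1/8·π_2 + 1/8·π_3 + 1/4·π_4
  π_2 = 1/8·π_0 + 1/8·π_1 + 1/4·π_2 + 3/8·π_3 + 1/8·π_4
  π_3 = 1/4·π_0 + 1/8·π_1 + 1/4·π_2 + 1/8·π_3 + 1/4·π_4
  normalize: π_0 + π_1 + π_2 + π_3 + π_4 = 1
Solving the linear system gives exactly π = [2/9, 113/432, 385/1944, 751/3888, 1/8].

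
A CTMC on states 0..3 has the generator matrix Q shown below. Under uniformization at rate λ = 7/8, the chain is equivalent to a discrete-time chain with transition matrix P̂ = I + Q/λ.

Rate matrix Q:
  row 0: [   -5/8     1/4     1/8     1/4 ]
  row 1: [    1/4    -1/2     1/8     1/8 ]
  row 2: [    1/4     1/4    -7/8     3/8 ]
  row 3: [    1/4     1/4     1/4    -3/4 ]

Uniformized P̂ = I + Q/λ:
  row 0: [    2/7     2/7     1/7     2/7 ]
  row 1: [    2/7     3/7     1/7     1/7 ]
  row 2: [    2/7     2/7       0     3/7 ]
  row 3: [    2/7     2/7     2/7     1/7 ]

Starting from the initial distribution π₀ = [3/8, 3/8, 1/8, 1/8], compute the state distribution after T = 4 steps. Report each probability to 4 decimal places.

π = [0.2857, 0.3334, 0.1536, 0.2273]

t=0: π = [0.3750, 0.3750, 0.1250, 0.1250]
t=1: π = [0.2857, 0.3393, 0.1429, 0.2321]
t=2: π = [0.2857, 0.3342, 0.1556, 0.2245]
t=3: π = [0.2857, 0.3335, 0.1527, 0.2281]
t=4: π = [0.2857, 0.3334, 0.1536, 0.2273]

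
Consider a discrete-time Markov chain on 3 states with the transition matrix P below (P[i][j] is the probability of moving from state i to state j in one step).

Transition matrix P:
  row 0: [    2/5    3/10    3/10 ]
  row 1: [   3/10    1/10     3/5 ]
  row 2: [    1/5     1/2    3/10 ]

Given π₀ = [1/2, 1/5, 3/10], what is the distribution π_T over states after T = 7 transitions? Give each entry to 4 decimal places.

t=0: π = [0.5000, 0.2000, 0.3000]
t=1: π = [0.3200, 0.3200, 0.3600]
t=2: π = [0.2960, 0.3080, 0.3960]
t=3: π = [0.2900, 0.3176, 0.3924]
t=4: π = [0.2898, 0.3150, 0.3953]
t=5: π = [0.2894, 0.3161, 0.3945]
t=6: π = [0.2895, 0.3157, 0.3948]
t=7: π = [0.2895, 0.3158, 0.3947]

π = [0.2895, 0.3158, 0.3947]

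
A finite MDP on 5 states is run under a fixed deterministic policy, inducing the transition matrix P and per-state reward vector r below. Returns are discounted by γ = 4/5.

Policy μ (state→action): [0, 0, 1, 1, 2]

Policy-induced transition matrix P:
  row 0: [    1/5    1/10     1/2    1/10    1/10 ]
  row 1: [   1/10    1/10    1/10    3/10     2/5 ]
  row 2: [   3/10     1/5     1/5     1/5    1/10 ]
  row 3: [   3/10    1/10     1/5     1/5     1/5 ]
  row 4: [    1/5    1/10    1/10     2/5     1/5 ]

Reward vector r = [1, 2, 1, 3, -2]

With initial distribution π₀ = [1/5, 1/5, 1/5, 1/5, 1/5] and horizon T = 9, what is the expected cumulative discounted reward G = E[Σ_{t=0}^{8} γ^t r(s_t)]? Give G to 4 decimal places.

t=0: π = [0.2000, 0.2000, 0.2000, 0.2000, 0.2000], E[r] = 1.0000, γ^t·E[r] = 1.000000, running G = 1.000000
t=1: π = [0.2200, 0.1200, 0.2200, 0.2400, 0.2000], E[r] = 1.0000, γ^t·E[r] = 0.800000, running G = 1.800000
t=2: π = [0.2340, 0.1220, 0.2340, 0.2300, 0.1800], E[r] = 1.0420, γ^t·E[r] = 0.666880, running G = 2.466880
t=3: π = [0.2342, 0.1234, 0.2400, 0.2248, 0.1776], E[r] = 1.0402, γ^t·E[r] = 0.532582, running G = 2.999462
t=4: π = [0.2341, 0.1240, 0.2402, 0.2244, 0.1773], E[r] = 1.0411, γ^t·E[r] = 0.426435, running G = 3.425897
t=5: π = [0.2341, 0.1240, 0.2401, 0.2244, 0.1774], E[r] = 1.0408, γ^t·E[r] = 0.341043, running G = 3.766940
t=6: π = [0.2341, 0.1240, 0.2401, 0.2245, 0.1774], E[r] = 1.0408, γ^t·E[r] = 0.272838, running G = 4.039778
t=7: π = [0.2341, 0.1240, 0.2401, 0.2245, 0.1774], E[r] = 1.0408, γ^t·E[r] = 0.218269, running G = 4.258047
t=8: π = [0.2341, 0.1240, 0.2401, 0.2245, 0.1774], E[r] = 1.0408, γ^t·E[r] = 0.174615, running G = 4.432662

G = 4.4327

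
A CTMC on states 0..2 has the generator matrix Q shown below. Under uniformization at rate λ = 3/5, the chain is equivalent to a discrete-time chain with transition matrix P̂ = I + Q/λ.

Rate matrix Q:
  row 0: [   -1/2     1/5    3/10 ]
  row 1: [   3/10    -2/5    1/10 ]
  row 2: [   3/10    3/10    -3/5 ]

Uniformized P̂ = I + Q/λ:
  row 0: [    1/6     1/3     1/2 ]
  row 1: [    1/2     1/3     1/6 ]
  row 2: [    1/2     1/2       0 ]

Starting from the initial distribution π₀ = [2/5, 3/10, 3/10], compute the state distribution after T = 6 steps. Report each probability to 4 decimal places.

t=0: π = [0.4000, 0.3000, 0.3000]
t=1: π = [0.3667, 0.3833, 0.2500]
t=2: π = [0.3778, 0.3750, 0.2472]
t=3: π = [0.3741, 0.3745, 0.2514]
t=4: π = [0.3753, 0.3752, 0.2495]
t=5: π = [0.3749, 0.3749, 0.2502]
t=6: π = [0.3750, 0.3750, 0.2499]

π = [0.3750, 0.3750, 0.2499]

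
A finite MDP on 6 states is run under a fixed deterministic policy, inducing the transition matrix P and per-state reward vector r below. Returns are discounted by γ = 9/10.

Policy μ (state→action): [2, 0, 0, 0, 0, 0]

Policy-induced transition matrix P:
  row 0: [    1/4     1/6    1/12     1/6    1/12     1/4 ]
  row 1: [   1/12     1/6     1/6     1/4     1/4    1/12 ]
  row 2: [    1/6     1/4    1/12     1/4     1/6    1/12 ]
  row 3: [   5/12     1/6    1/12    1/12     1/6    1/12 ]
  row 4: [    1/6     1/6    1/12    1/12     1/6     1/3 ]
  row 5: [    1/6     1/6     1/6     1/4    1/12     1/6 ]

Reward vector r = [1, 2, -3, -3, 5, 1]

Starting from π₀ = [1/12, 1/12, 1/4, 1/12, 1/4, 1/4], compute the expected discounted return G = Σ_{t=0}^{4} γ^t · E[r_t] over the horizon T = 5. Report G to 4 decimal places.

t=0: π = [0.0833, 0.0833, 0.2500, 0.0833, 0.2500, 0.2500], E[r] = 0.7500, γ^t·E[r] = 0.750000, running G = 0.750000
t=1: π = [0.1875, 0.1875, 0.1111, 0.1875, 0.1458, 0.1806], E[r] = 0.5764, γ^t·E[r] = 0.518750, running G = 1.268750
t=2: π = [0.2135, 0.1759, 0.1140, 0.1788, 0.1516, 0.1661], E[r] = 0.6111, γ^t·E[r] = 0.495000, running G = 1.763750
t=3: π = [0.2145, 0.1762, 0.1118, 0.1771, 0.1497, 0.1707], E[r] = 0.6191, γ^t·E[r] = 0.451301, running G = 2.215051
t=4: π = [0.2141, 0.1760, 0.1122, 0.1777, 0.1492, 0.1707], E[r] = 0.6134, γ^t·E[r] = 0.402466, running G = 2.617517

G = 2.6175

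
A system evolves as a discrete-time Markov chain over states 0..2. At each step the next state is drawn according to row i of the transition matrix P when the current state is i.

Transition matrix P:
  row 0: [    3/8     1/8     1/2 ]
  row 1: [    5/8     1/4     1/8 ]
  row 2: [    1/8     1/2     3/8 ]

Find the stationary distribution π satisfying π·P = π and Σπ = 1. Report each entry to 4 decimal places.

π = [0.3611, 0.2917, 0.3472]

Balance equations π_j = Σ_i π_i·P[i][j]:
  π_0 = 3/8·π_0 + 5/8·π_1 + 1/8·π_2
  π_1 = 1/8·π_0 + 1/4·π_1 + 1/2·π_2
  normalize: π_0 + π_1 + π_2 = 1
Solving the linear system gives exactly π = [13/36, 7/24, 25/72].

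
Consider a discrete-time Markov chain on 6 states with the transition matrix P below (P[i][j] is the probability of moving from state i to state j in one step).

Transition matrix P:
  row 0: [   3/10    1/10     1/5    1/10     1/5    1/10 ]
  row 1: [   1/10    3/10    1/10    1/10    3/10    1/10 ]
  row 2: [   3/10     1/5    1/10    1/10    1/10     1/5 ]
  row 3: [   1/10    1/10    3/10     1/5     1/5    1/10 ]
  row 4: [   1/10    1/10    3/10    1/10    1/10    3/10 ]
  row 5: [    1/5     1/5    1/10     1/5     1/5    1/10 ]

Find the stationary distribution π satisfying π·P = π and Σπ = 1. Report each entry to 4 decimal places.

Balance equations π_j = Σ_i π_i·P[i][j]:
  π_0 = 3/10·π_0 + 1/10·π_1 + 3/10·π_2 + 1/10·π_3 + 1/10·π_4 + 1/5·π_5
  π_1 = 1/10·π_0 + 3/10·π_1 + 1/5·π_2 + 1/10·π_3 + 1/10·π_4 + 1/5·π_5
  π_2 = 1/5·π_0 + 1/10·π_1 + 1/10·π_2 + 3/10·π_3 + 3/10·π_4 + 1/10·π_5
  π_3 = 1/10·π_0 + 1/10·π_1 + 1/10·π_2 + 1/5·π_3 + 1/10·π_4 + 1/5·π_5
  π_4 = 1/5·π_0 + 3/10·π_1 + 1/10·π_2 + 1/5·π_3 + 1/10·π_4 + 1/5·π_5
  normalize: π_0 + π_1 + π_2 + π_3 + π_4 + π_5 = 1
Solving the linear system gives exactly π = [650/3431, 1145/6862, 620/3431, 440/3431, 1239/6862, 529/3431].

π = [0.1894, 0.1669, 0.1807, 0.1282, 0.1806, 0.1542]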